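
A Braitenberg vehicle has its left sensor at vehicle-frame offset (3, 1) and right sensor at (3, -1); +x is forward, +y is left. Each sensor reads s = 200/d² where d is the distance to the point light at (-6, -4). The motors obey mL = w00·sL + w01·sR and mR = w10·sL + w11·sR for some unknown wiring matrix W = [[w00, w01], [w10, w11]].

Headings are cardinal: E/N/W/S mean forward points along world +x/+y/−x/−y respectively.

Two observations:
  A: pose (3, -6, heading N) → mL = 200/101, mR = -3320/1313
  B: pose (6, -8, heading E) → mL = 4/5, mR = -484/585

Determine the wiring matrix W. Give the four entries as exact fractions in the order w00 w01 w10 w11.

0 1 -1/2 -1/2

obs A: pose=(3,-6,N) → sL=40/13, sR=200/101, mL=200/101, mR=-3320/1313
obs B: pose=(6,-8,E) → sL=100/117, sR=4/5, mL=4/5, mR=-484/585
sensor matrix S = [[40/13, 200/101], [100/117, 4/5]]; det S = 9088/11817
solve [mL_A; mL_B] = S·[w00; w01] and [mR_A; mR_B] = S·[w10; w11]:
  w00 = 0, w01 = 1, w10 = -1/2, w11 = -1/2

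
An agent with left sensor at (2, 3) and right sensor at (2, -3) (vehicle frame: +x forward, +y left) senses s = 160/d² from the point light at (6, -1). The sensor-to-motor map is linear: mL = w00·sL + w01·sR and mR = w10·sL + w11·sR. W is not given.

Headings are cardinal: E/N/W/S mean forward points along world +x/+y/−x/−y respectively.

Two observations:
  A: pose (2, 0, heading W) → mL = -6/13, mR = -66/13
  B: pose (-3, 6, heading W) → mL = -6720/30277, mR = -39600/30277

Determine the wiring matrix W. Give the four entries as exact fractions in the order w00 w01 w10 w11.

obs A: pose=(2,0,W) → sL=4, sR=40/13, mL=-6/13, mR=-66/13
obs B: pose=(-3,6,W) → sL=160/137, sR=160/221, mL=-6720/30277, mR=-39600/30277
sensor matrix S = [[4, 40/13], [160/137, 160/221]]; det S = -21120/30277
solve [mL_A; mL_B] = S·[w00; w01] and [mR_A; mR_B] = S·[w10; w11]:
  w00 = -1/2, w01 = 1/2, w10 = -1/2, w11 = -1

-1/2 1/2 -1/2 -1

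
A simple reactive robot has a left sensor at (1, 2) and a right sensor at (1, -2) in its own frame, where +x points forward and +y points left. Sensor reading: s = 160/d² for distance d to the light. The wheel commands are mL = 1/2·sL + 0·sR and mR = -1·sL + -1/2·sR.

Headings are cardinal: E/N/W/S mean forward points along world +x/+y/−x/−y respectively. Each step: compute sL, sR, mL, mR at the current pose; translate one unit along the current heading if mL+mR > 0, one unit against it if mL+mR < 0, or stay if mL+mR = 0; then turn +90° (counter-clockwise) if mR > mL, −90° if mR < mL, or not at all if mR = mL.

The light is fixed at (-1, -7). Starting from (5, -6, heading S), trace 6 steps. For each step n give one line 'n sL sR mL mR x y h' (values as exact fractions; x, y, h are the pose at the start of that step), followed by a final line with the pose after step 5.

0 5/2 10 5/4 -15/2 5 -6 S
1 32/5 160/41 16/5 -1712/205 5 -5 W
2 80/17 16/9 40/17 -856/153 6 -5 N
3 160/73 32/13 80/73 -3248/949 6 -6 E
4 5/2 10 5/4 -15/2 5 -6 S
5 32/5 160/41 16/5 -1712/205 5 -5 W
final 6 -5 N

n=0: pose=(5,-6,S); sL=5/2, sR=10; mL=5/4, mR=-15/2; mL+mR=-25/4 → advance -1; mR−mL=-35/4 → turn -1·90°
n=1: pose=(5,-5,W); sL=32/5, sR=160/41; mL=16/5, mR=-1712/205; mL+mR=-1056/205 → advance -1; mR−mL=-2368/205 → turn -1·90°
n=2: pose=(6,-5,N); sL=80/17, sR=16/9; mL=40/17, mR=-856/153; mL+mR=-496/153 → advance -1; mR−mL=-1216/153 → turn -1·90°
n=3: pose=(6,-6,E); sL=160/73, sR=32/13; mL=80/73, mR=-3248/949; mL+mR=-2208/949 → advance -1; mR−mL=-4288/949 → turn -1·90°
n=4: pose=(5,-6,S); sL=5/2, sR=10; mL=5/4, mR=-15/2; mL+mR=-25/4 → advance -1; mR−mL=-35/4 → turn -1·90°
n=5: pose=(5,-5,W); sL=32/5, sR=160/41; mL=16/5, mR=-1712/205; mL+mR=-1056/205 → advance -1; mR−mL=-2368/205 → turn -1·90°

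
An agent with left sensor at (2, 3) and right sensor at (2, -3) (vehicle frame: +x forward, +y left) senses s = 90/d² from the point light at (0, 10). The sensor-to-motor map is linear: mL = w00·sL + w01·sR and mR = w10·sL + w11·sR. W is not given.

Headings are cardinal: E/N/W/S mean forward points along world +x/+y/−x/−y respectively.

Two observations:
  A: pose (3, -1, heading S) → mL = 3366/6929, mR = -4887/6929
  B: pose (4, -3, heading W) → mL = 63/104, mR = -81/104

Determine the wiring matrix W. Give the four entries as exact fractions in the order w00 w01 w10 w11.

obs A: pose=(3,-1,S) → sL=18/41, sR=90/169, mL=3366/6929, mR=-4887/6929
obs B: pose=(4,-3,W) → sL=9/26, sR=45/52, mL=63/104, mR=-81/104
sensor matrix S = [[18/41, 90/169], [9/26, 45/52]]; det S = 35235/180154
solve [mL_A; mL_B] = S·[w00; w01] and [mR_A; mR_B] = S·[w10; w11]:
  w00 = 1/2, w01 = 1/2, w10 = -1, w11 = -1/2

1/2 1/2 -1 -1/2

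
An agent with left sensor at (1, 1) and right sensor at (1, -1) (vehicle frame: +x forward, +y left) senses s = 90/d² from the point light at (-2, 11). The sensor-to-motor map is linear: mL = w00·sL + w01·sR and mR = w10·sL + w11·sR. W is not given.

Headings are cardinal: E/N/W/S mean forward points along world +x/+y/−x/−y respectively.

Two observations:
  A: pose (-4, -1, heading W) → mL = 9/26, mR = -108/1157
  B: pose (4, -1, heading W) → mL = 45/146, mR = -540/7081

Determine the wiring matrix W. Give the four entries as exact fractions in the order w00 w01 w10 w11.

0 1/2 1/2 -1/2

obs A: pose=(-4,-1,W) → sL=45/89, sR=9/13, mL=9/26, mR=-108/1157
obs B: pose=(4,-1,W) → sL=45/97, sR=45/73, mL=45/146, mR=-540/7081
sensor matrix S = [[45/89, 9/13], [45/97, 45/73]]; det S = -77760/8192717
solve [mL_A; mL_B] = S·[w00; w01] and [mR_A; mR_B] = S·[w10; w11]:
  w00 = 0, w01 = 1/2, w10 = 1/2, w11 = -1/2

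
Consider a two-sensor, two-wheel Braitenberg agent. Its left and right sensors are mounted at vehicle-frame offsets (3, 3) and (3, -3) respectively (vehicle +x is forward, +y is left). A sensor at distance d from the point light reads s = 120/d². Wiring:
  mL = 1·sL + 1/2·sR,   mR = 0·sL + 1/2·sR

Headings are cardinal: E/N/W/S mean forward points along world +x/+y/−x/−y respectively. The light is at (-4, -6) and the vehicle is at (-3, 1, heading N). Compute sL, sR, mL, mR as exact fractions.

left sensor world pos  = (-6, 4); dL² = 104
right sensor world pos = (0, 4); dR² = 116
sL = 120/104 = 15/13
sR = 120/116 = 30/29
mL = 1·sL + 1/2·sR = 630/377
mR = 0·sL + 1/2·sR = 15/29

15/13 30/29 630/377 15/29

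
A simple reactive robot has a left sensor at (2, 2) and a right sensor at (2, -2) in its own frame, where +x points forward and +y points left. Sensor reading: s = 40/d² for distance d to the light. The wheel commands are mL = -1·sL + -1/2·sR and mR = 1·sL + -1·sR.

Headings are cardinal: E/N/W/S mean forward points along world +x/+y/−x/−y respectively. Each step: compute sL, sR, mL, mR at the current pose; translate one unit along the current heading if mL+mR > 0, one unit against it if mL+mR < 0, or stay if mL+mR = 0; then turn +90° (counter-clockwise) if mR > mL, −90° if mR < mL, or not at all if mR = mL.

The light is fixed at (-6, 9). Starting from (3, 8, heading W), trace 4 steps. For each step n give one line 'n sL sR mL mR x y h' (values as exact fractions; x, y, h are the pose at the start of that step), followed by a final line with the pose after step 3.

0 20/29 4/5 -158/145 -16/145 3 8 W
1 40/153 40/73 -5980/11169 -3200/11169 4 8 S
2 10/37 10/37 -15/37 0 4 9 E
3 40/53 8/25 -1212/1325 576/1325 3 9 N
final 3 8 W

n=0: pose=(3,8,W); sL=20/29, sR=4/5; mL=-158/145, mR=-16/145; mL+mR=-6/5 → advance -1; mR−mL=142/145 → turn +1·90°
n=1: pose=(4,8,S); sL=40/153, sR=40/73; mL=-5980/11169, mR=-3200/11169; mL+mR=-60/73 → advance -1; mR−mL=2780/11169 → turn +1·90°
n=2: pose=(4,9,E); sL=10/37, sR=10/37; mL=-15/37, mR=0; mL+mR=-15/37 → advance -1; mR−mL=15/37 → turn +1·90°
n=3: pose=(3,9,N); sL=40/53, sR=8/25; mL=-1212/1325, mR=576/1325; mL+mR=-12/25 → advance -1; mR−mL=1788/1325 → turn +1·90°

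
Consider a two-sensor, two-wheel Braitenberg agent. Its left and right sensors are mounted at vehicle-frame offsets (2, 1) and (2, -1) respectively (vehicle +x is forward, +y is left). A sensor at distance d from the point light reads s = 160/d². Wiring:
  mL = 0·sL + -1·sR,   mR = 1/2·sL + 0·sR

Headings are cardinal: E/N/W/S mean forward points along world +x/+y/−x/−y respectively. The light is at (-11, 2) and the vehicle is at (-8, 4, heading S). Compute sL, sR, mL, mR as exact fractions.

10 40 -40 5

left sensor world pos  = (-7, 2); dL² = 16
right sensor world pos = (-9, 2); dR² = 4
sL = 160/16 = 10
sR = 160/4 = 40
mL = 0·sL + -1·sR = -40
mR = 1/2·sL + 0·sR = 5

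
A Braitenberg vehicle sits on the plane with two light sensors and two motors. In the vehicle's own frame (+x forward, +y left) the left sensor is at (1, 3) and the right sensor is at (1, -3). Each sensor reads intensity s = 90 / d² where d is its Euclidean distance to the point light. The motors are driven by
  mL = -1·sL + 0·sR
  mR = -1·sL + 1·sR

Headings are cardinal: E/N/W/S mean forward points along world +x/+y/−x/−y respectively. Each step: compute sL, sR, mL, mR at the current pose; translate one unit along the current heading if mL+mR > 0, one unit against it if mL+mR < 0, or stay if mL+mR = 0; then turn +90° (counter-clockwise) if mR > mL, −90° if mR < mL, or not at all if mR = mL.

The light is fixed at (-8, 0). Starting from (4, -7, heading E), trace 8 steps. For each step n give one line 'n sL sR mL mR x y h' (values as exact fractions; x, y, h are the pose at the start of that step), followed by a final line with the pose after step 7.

n=0: pose=(4,-7,E); sL=18/37, sR=90/269; mL=-18/37, mR=-1512/9953; mL+mR=-6354/9953 → advance -1; mR−mL=90/269 → turn +1·90°
n=1: pose=(3,-7,N); sL=9/10, sR=45/116; mL=-9/10, mR=-297/580; mL+mR=-819/580 → advance -1; mR−mL=45/116 → turn +1·90°
n=2: pose=(3,-8,W); sL=90/221, sR=18/25; mL=-90/221, mR=1728/5525; mL+mR=-522/5525 → advance -1; mR−mL=18/25 → turn +1·90°
n=3: pose=(4,-8,S); sL=5/17, sR=5/9; mL=-5/17, mR=40/153; mL+mR=-5/153 → advance -1; mR−mL=5/9 → turn +1·90°
n=4: pose=(4,-7,E); sL=18/37, sR=90/269; mL=-18/37, mR=-1512/9953; mL+mR=-6354/9953 → advance -1; mR−mL=90/269 → turn +1·90°
n=5: pose=(3,-7,N); sL=9/10, sR=45/116; mL=-9/10, mR=-297/580; mL+mR=-819/580 → advance -1; mR−mL=45/116 → turn +1·90°
n=6: pose=(3,-8,W); sL=90/221, sR=18/25; mL=-90/221, mR=1728/5525; mL+mR=-522/5525 → advance -1; mR−mL=18/25 → turn +1·90°
n=7: pose=(4,-8,S); sL=5/17, sR=5/9; mL=-5/17, mR=40/153; mL+mR=-5/153 → advance -1; mR−mL=5/9 → turn +1·90°

0 18/37 90/269 -18/37 -1512/9953 4 -7 E
1 9/10 45/116 -9/10 -297/580 3 -7 N
2 90/221 18/25 -90/221 1728/5525 3 -8 W
3 5/17 5/9 -5/17 40/153 4 -8 S
4 18/37 90/269 -18/37 -1512/9953 4 -7 E
5 9/10 45/116 -9/10 -297/580 3 -7 N
6 90/221 18/25 -90/221 1728/5525 3 -8 W
7 5/17 5/9 -5/17 40/153 4 -8 S
final 4 -7 E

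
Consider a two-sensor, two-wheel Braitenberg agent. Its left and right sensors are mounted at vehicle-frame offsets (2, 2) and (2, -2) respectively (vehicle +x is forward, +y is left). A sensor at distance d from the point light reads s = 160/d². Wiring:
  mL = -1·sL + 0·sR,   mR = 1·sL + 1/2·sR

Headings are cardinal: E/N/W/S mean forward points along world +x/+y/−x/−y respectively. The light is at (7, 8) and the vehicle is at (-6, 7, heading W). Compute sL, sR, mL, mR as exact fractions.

80/117 80/113 -80/117 13720/13221

left sensor world pos  = (-8, 5); dL² = 234
right sensor world pos = (-8, 9); dR² = 226
sL = 160/234 = 80/117
sR = 160/226 = 80/113
mL = -1·sL + 0·sR = -80/117
mR = 1·sL + 1/2·sR = 13720/13221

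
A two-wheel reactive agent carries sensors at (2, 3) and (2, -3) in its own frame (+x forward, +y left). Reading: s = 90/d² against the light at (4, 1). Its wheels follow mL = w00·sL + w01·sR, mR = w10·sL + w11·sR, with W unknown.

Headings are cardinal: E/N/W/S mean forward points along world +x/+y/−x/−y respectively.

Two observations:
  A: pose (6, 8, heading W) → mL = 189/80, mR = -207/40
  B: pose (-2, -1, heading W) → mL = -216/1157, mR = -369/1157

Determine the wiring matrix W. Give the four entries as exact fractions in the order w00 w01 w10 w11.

obs A: pose=(6,8,W) → sL=45/8, sR=9/10, mL=189/80, mR=-207/40
obs B: pose=(-2,-1,W) → sL=90/89, sR=18/13, mL=-216/1157, mR=-369/1157
sensor matrix S = [[45/8, 9/10], [90/89, 18/13]]; det S = 31833/4628
solve [mL_A; mL_B] = S·[w00; w01] and [mR_A; mR_B] = S·[w10; w11]:
  w00 = 1/2, w01 = -1/2, w10 = -1, w11 = 1/2

1/2 -1/2 -1 1/2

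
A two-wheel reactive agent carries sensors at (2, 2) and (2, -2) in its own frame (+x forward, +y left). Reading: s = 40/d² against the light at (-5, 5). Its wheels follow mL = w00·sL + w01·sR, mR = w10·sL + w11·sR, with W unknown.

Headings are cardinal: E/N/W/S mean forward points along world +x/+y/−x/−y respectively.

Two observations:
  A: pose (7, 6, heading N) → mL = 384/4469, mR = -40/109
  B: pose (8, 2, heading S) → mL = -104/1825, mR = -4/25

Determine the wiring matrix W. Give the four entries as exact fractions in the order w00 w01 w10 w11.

obs A: pose=(7,6,N) → sL=40/109, sR=8/41, mL=384/4469, mR=-40/109
obs B: pose=(8,2,S) → sL=4/25, sR=20/73, mL=-104/1825, mR=-4/25
sensor matrix S = [[40/109, 8/41], [4/25, 20/73]]; det S = 565376/8155925
solve [mL_A; mL_B] = S·[w00; w01] and [mR_A; mR_B] = S·[w10; w11]:
  w00 = 1/2, w01 = -1/2, w10 = -1, w11 = 0

1/2 -1/2 -1 0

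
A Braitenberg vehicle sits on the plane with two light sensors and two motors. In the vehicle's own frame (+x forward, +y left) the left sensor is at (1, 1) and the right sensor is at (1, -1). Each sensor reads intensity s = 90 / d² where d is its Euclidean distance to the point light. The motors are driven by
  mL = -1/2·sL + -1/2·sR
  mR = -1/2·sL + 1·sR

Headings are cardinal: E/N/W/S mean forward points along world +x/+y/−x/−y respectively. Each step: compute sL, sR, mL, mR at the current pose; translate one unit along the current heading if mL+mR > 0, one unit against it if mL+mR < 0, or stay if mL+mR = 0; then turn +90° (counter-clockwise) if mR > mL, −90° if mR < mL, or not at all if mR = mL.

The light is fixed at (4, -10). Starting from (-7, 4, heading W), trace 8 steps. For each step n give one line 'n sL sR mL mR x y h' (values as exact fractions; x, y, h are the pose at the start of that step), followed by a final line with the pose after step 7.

0 90/313 10/41 -3410/12833 1285/12833 -7 4 W
1 9/25 9/29 -243/725 189/1450 -6 4 S
2 90/337 90/277 -27630/93349 17865/93349 -6 5 E
3 9/40 45/178 -1701/7120 999/7120 -7 5 N
4 90/313 10/41 -3410/12833 1285/12833 -7 4 W
5 9/25 9/29 -243/725 189/1450 -6 4 S
6 90/337 90/277 -27630/93349 17865/93349 -6 5 E
7 9/40 45/178 -1701/7120 999/7120 -7 5 N
final -7 4 W

n=0: pose=(-7,4,W); sL=90/313, sR=10/41; mL=-3410/12833, mR=1285/12833; mL+mR=-2125/12833 → advance -1; mR−mL=15/41 → turn +1·90°
n=1: pose=(-6,4,S); sL=9/25, sR=9/29; mL=-243/725, mR=189/1450; mL+mR=-297/1450 → advance -1; mR−mL=27/58 → turn +1·90°
n=2: pose=(-6,5,E); sL=90/337, sR=90/277; mL=-27630/93349, mR=17865/93349; mL+mR=-9765/93349 → advance -1; mR−mL=135/277 → turn +1·90°
n=3: pose=(-7,5,N); sL=9/40, sR=45/178; mL=-1701/7120, mR=999/7120; mL+mR=-351/3560 → advance -1; mR−mL=135/356 → turn +1·90°
n=4: pose=(-7,4,W); sL=90/313, sR=10/41; mL=-3410/12833, mR=1285/12833; mL+mR=-2125/12833 → advance -1; mR−mL=15/41 → turn +1·90°
n=5: pose=(-6,4,S); sL=9/25, sR=9/29; mL=-243/725, mR=189/1450; mL+mR=-297/1450 → advance -1; mR−mL=27/58 → turn +1·90°
n=6: pose=(-6,5,E); sL=90/337, sR=90/277; mL=-27630/93349, mR=17865/93349; mL+mR=-9765/93349 → advance -1; mR−mL=135/277 → turn +1·90°
n=7: pose=(-7,5,N); sL=9/40, sR=45/178; mL=-1701/7120, mR=999/7120; mL+mR=-351/3560 → advance -1; mR−mL=135/356 → turn +1·90°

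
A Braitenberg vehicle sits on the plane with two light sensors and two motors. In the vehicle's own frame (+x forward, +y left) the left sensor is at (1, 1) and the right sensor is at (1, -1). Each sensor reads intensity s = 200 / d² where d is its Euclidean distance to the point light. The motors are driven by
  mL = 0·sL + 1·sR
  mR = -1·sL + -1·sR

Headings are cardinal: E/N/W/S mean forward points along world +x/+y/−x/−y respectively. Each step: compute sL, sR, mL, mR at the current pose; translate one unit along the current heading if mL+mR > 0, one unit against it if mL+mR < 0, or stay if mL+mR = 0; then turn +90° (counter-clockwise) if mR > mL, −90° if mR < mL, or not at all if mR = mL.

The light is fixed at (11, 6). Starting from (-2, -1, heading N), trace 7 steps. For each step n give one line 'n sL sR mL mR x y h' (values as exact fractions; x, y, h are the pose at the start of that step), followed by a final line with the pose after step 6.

n=0: pose=(-2,-1,N); sL=25/29, sR=10/9; mL=10/9, mR=-515/261; mL+mR=-25/29 → advance -1; mR−mL=-805/261 → turn -1·90°
n=1: pose=(-2,-2,E); sL=200/193, sR=8/9; mL=8/9, mR=-3344/1737; mL+mR=-200/193 → advance -1; mR−mL=-4888/1737 → turn -1·90°
n=2: pose=(-3,-2,S); sL=4/5, sR=100/153; mL=100/153, mR=-1112/765; mL+mR=-4/5 → advance -1; mR−mL=-1612/765 → turn -1·90°
n=3: pose=(-3,-1,W); sL=200/289, sR=200/261; mL=200/261, mR=-110000/75429; mL+mR=-200/289 → advance -1; mR−mL=-167800/75429 → turn -1·90°
n=4: pose=(-2,-1,N); sL=25/29, sR=10/9; mL=10/9, mR=-515/261; mL+mR=-25/29 → advance -1; mR−mL=-805/261 → turn -1·90°
n=5: pose=(-2,-2,E); sL=200/193, sR=8/9; mL=8/9, mR=-3344/1737; mL+mR=-200/193 → advance -1; mR−mL=-4888/1737 → turn -1·90°
n=6: pose=(-3,-2,S); sL=4/5, sR=100/153; mL=100/153, mR=-1112/765; mL+mR=-4/5 → advance -1; mR−mL=-1612/765 → turn -1·90°

0 25/29 10/9 10/9 -515/261 -2 -1 N
1 200/193 8/9 8/9 -3344/1737 -2 -2 E
2 4/5 100/153 100/153 -1112/765 -3 -2 S
3 200/289 200/261 200/261 -110000/75429 -3 -1 W
4 25/29 10/9 10/9 -515/261 -2 -1 N
5 200/193 8/9 8/9 -3344/1737 -2 -2 E
6 4/5 100/153 100/153 -1112/765 -3 -2 S
final -3 -1 W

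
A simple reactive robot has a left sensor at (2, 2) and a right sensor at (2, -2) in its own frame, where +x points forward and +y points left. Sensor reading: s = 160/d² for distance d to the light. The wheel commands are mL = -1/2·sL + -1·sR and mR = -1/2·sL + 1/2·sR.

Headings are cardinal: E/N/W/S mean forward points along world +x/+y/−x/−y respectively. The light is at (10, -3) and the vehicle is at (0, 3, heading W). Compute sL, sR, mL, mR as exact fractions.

left sensor world pos  = (-2, 1); dL² = 160
right sensor world pos = (-2, 5); dR² = 208
sL = 160/160 = 1
sR = 160/208 = 10/13
mL = -1/2·sL + -1·sR = -33/26
mR = -1/2·sL + 1/2·sR = -3/26

1 10/13 -33/26 -3/26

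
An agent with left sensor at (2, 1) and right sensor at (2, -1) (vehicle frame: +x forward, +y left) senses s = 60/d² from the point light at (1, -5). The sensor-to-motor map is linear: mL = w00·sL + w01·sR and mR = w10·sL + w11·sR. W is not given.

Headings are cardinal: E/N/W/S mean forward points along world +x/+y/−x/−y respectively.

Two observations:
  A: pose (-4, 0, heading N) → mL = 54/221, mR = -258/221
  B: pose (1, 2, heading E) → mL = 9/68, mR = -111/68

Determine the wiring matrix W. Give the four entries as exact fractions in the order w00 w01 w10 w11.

1 -1/2 -1 -1/2

obs A: pose=(-4,0,N) → sL=12/17, sR=12/13, mL=54/221, mR=-258/221
obs B: pose=(1,2,E) → sL=15/17, sR=3/2, mL=9/68, mR=-111/68
sensor matrix S = [[12/17, 12/13], [15/17, 3/2]]; det S = 54/221
solve [mL_A; mL_B] = S·[w00; w01] and [mR_A; mR_B] = S·[w10; w11]:
  w00 = 1, w01 = -1/2, w10 = -1, w11 = -1/2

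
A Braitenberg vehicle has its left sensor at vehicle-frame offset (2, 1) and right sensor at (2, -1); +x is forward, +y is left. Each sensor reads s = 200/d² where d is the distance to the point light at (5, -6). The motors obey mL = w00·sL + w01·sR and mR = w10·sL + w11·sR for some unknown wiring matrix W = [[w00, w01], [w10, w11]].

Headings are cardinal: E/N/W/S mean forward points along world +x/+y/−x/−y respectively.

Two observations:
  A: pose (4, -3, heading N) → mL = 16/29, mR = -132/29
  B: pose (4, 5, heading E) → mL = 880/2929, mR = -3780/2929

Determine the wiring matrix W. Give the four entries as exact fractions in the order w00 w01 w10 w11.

obs A: pose=(4,-3,N) → sL=200/29, sR=8, mL=16/29, mR=-132/29
obs B: pose=(4,5,E) → sL=40/29, sR=200/101, mL=880/2929, mR=-3780/2929
sensor matrix S = [[200/29, 8], [40/29, 200/101]]; det S = 7680/2929
solve [mL_A; mL_B] = S·[w00; w01] and [mR_A; mR_B] = S·[w10; w11]:
  w00 = -1/2, w01 = 1/2, w10 = 1/2, w11 = -1

-1/2 1/2 1/2 -1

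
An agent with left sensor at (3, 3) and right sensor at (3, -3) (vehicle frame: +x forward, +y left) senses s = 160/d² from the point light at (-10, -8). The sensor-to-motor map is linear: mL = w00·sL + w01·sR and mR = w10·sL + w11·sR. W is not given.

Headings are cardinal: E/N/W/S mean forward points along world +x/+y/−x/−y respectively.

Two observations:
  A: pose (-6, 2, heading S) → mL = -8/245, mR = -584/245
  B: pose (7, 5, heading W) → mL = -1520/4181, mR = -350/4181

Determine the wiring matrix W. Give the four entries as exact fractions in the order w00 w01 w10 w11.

-1 1/2 1/2 -1

obs A: pose=(-6,2,S) → sL=80/49, sR=16/5, mL=-8/245, mR=-584/245
obs B: pose=(7,5,W) → sL=20/37, sR=40/113, mL=-1520/4181, mR=-350/4181
sensor matrix S = [[80/49, 16/5], [20/37, 40/113]]; det S = -235968/204869
solve [mL_A; mL_B] = S·[w00; w01] and [mR_A; mR_B] = S·[w10; w11]:
  w00 = -1, w01 = 1/2, w10 = 1/2, w11 = -1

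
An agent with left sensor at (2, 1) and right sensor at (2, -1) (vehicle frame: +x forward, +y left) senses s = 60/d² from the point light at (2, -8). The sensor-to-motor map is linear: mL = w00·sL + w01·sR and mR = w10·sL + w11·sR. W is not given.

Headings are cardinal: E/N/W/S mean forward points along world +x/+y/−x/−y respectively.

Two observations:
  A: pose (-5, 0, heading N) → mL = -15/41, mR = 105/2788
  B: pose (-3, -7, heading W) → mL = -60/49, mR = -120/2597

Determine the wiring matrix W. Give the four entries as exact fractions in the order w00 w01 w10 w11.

-1 0 -1/2 1/2

obs A: pose=(-5,0,N) → sL=15/41, sR=15/34, mL=-15/41, mR=105/2788
obs B: pose=(-3,-7,W) → sL=60/49, sR=60/53, mL=-60/49, mR=-120/2597
sensor matrix S = [[15/41, 15/34], [60/49, 60/53]]; det S = -228150/1810109
solve [mL_A; mL_B] = S·[w00; w01] and [mR_A; mR_B] = S·[w10; w11]:
  w00 = -1, w01 = 0, w10 = -1/2, w11 = 1/2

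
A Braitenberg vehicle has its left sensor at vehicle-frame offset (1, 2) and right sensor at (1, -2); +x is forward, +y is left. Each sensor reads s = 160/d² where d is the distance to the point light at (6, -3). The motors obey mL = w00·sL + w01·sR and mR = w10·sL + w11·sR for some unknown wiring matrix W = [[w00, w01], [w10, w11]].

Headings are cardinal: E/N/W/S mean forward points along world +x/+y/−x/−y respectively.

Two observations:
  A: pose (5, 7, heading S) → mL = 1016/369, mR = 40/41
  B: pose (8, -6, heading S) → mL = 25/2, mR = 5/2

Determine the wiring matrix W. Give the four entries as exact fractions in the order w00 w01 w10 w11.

obs A: pose=(5,7,S) → sL=80/41, sR=16/9, mL=1016/369, mR=40/41
obs B: pose=(8,-6,S) → sL=5, sR=10, mL=25/2, mR=5/2
sensor matrix S = [[80/41, 16/9], [5, 10]]; det S = 3920/369
solve [mL_A; mL_B] = S·[w00; w01] and [mR_A; mR_B] = S·[w10; w11]:
  w00 = 1/2, w01 = 1, w10 = 1/2, w11 = 0

1/2 1 1/2 0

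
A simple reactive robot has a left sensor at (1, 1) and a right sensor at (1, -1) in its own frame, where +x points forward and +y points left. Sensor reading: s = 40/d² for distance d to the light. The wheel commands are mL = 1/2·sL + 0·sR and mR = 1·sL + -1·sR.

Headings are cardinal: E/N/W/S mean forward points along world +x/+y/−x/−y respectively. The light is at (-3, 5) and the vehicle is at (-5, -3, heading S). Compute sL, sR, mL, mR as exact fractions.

20/41 4/9 10/41 16/369

left sensor world pos  = (-4, -4); dL² = 82
right sensor world pos = (-6, -4); dR² = 90
sL = 40/82 = 20/41
sR = 40/90 = 4/9
mL = 1/2·sL + 0·sR = 10/41
mR = 1·sL + -1·sR = 16/369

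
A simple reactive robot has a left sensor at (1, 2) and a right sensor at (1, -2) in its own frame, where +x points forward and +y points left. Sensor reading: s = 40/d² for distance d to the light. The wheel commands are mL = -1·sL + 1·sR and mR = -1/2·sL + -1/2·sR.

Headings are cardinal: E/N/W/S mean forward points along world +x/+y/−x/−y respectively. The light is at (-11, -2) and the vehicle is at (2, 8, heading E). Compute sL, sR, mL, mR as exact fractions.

left sensor world pos  = (3, 10); dL² = 340
right sensor world pos = (3, 6); dR² = 260
sL = 40/340 = 2/17
sR = 40/260 = 2/13
mL = -1·sL + 1·sR = 8/221
mR = -1/2·sL + -1/2·sR = -30/221

2/17 2/13 8/221 -30/221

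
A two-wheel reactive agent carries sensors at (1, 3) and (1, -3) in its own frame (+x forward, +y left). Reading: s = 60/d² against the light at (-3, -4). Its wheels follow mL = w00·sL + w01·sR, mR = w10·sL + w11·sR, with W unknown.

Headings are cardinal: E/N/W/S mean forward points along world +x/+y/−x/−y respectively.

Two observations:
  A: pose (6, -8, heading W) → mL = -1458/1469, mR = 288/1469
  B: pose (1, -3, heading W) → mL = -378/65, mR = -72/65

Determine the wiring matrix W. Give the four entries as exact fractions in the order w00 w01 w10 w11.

obs A: pose=(6,-8,W) → sL=60/113, sR=12/13, mL=-1458/1469, mR=288/1469
obs B: pose=(1,-3,W) → sL=60/13, sR=12/5, mL=-378/65, mR=-72/65
sensor matrix S = [[60/113, 12/13], [60/13, 12/5]]; det S = -57024/19097
solve [mL_A; mL_B] = S·[w00; w01] and [mR_A; mR_B] = S·[w10; w11]:
  w00 = -1, w01 = -1/2, w10 = -1/2, w11 = 1/2

-1 -1/2 -1/2 1/2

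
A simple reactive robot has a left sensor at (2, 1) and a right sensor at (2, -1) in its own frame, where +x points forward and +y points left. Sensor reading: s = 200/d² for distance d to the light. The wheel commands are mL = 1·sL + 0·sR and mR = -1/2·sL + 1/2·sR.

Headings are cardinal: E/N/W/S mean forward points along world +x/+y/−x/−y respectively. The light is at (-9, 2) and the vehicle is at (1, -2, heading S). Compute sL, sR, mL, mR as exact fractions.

left sensor world pos  = (2, -4); dL² = 157
right sensor world pos = (0, -4); dR² = 117
sL = 200/157 = 200/157
sR = 200/117 = 200/117
mL = 1·sL + 0·sR = 200/157
mR = -1/2·sL + 1/2·sR = 4000/18369

200/157 200/117 200/157 4000/18369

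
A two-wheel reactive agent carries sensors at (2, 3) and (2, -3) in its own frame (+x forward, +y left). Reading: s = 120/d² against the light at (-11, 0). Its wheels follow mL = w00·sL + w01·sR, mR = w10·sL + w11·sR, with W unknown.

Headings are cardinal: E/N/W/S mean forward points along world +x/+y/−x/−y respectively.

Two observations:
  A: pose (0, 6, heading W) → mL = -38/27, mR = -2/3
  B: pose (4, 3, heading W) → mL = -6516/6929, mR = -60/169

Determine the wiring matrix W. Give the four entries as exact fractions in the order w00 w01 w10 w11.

-1/2 -1 -1/2 0

obs A: pose=(0,6,W) → sL=4/3, sR=20/27, mL=-38/27, mR=-2/3
obs B: pose=(4,3,W) → sL=120/169, sR=24/41, mL=-6516/6929, mR=-60/169
sensor matrix S = [[4/3, 20/27], [120/169, 24/41]]; det S = 15872/62361
solve [mL_A; mL_B] = S·[w00; w01] and [mR_A; mR_B] = S·[w10; w11]:
  w00 = -1/2, w01 = -1, w10 = -1/2, w11 = 0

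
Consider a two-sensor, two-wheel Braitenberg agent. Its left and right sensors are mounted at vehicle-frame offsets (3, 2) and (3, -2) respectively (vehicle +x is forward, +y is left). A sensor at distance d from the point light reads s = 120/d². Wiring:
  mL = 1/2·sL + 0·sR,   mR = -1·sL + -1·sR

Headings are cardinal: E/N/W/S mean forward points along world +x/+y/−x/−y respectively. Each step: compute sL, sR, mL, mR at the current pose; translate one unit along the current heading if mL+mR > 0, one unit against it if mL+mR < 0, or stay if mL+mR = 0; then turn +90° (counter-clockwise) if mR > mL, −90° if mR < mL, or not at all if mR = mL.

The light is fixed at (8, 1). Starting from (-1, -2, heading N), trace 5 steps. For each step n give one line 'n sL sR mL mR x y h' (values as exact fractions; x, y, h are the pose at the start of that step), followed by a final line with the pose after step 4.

n=0: pose=(-1,-2,N); sL=120/121, sR=120/49; mL=60/121, mR=-20400/5929; mL+mR=-17460/5929 → advance -1; mR−mL=-23340/5929 → turn -1·90°
n=1: pose=(-1,-3,E); sL=3, sR=5/3; mL=3/2, mR=-14/3; mL+mR=-19/6 → advance -1; mR−mL=-37/6 → turn -1·90°
n=2: pose=(-2,-3,S); sL=120/113, sR=120/193; mL=60/113, mR=-36720/21809; mL+mR=-25140/21809 → advance -1; mR−mL=-48300/21809 → turn -1·90°
n=3: pose=(-2,-2,W); sL=60/97, sR=12/17; mL=30/97, mR=-2184/1649; mL+mR=-1674/1649 → advance -1; mR−mL=-2694/1649 → turn -1·90°
n=4: pose=(-1,-2,N); sL=120/121, sR=120/49; mL=60/121, mR=-20400/5929; mL+mR=-17460/5929 → advance -1; mR−mL=-23340/5929 → turn -1·90°

0 120/121 120/49 60/121 -20400/5929 -1 -2 N
1 3 5/3 3/2 -14/3 -1 -3 E
2 120/113 120/193 60/113 -36720/21809 -2 -3 S
3 60/97 12/17 30/97 -2184/1649 -2 -2 W
4 120/121 120/49 60/121 -20400/5929 -1 -2 N
final -1 -3 E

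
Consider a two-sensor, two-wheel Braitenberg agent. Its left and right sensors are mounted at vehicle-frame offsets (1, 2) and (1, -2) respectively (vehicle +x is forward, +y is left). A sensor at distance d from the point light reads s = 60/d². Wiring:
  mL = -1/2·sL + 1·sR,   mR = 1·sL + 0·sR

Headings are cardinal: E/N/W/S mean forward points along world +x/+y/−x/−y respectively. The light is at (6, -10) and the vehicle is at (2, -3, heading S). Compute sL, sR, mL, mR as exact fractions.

left sensor world pos  = (4, -4); dL² = 40
right sensor world pos = (0, -4); dR² = 72
sL = 60/40 = 3/2
sR = 60/72 = 5/6
mL = -1/2·sL + 1·sR = 1/12
mR = 1·sL + 0·sR = 3/2

3/2 5/6 1/12 3/2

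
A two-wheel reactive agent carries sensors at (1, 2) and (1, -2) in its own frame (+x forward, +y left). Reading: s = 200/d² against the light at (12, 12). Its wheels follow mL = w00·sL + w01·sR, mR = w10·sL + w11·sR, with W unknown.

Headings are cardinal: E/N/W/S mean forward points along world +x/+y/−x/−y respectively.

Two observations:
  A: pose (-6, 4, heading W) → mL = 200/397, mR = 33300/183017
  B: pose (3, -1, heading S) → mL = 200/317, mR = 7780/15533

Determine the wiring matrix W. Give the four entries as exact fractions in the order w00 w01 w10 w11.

0 1 1 -1/2

obs A: pose=(-6,4,W) → sL=200/461, sR=200/397, mL=200/397, mR=33300/183017
obs B: pose=(3,-1,S) → sL=40/49, sR=200/317, mL=200/317, mR=7780/15533
sensor matrix S = [[200/461, 200/397], [40/49, 200/317]]; det S = -390976000/2842803061
solve [mL_A; mL_B] = S·[w00; w01] and [mR_A; mR_B] = S·[w10; w11]:
  w00 = 0, w01 = 1, w10 = 1, w11 = -1/2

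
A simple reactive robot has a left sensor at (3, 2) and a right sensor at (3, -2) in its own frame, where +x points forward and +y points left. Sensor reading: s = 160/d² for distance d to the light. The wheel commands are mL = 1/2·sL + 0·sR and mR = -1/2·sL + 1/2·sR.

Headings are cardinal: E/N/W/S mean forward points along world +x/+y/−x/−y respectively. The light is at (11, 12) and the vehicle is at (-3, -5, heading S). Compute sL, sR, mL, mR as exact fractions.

left sensor world pos  = (-1, -8); dL² = 544
right sensor world pos = (-5, -8); dR² = 656
sL = 160/544 = 5/17
sR = 160/656 = 10/41
mL = 1/2·sL + 0·sR = 5/34
mR = -1/2·sL + 1/2·sR = -35/1394

5/17 10/41 5/34 -35/1394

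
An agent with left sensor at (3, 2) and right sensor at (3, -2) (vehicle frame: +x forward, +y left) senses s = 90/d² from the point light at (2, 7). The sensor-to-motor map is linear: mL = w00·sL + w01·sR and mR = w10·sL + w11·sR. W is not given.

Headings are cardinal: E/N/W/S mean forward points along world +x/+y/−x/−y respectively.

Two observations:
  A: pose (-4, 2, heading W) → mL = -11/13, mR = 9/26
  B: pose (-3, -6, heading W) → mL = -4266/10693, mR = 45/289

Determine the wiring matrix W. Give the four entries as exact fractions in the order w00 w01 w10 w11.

obs A: pose=(-4,2,W) → sL=9/13, sR=1, mL=-11/13, mR=9/26
obs B: pose=(-3,-6,W) → sL=90/289, sR=18/37, mL=-4266/10693, mR=45/289
sensor matrix S = [[9/13, 1], [90/289, 18/37]]; det S = 3528/139009
solve [mL_A; mL_B] = S·[w00; w01] and [mR_A; mR_B] = S·[w10; w11]:
  w00 = -1/2, w01 = -1/2, w10 = 1/2, w11 = 0

-1/2 -1/2 1/2 0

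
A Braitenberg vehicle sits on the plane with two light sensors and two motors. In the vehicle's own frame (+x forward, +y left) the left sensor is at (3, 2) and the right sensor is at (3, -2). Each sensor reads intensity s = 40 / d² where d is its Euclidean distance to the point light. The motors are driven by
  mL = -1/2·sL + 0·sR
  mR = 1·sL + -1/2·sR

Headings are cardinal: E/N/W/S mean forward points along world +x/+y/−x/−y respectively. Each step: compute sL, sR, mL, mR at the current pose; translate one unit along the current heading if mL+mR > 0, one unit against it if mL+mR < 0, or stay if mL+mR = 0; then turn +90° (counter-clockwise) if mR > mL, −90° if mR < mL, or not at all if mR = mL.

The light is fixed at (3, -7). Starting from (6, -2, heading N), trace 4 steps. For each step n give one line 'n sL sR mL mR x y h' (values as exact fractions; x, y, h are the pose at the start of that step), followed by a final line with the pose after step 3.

0 8/13 40/89 -4/13 452/1157 6 -2 N
1 5/2 5/8 -5/4 35/16 6 -1 W
2 8/5 40/9 -4/5 -28/45 5 -1 S
3 20/53 4/5 -10/53 -6/265 5 0 E
final 4 0 N

n=0: pose=(6,-2,N); sL=8/13, sR=40/89; mL=-4/13, mR=452/1157; mL+mR=96/1157 → advance +1; mR−mL=808/1157 → turn +1·90°
n=1: pose=(6,-1,W); sL=5/2, sR=5/8; mL=-5/4, mR=35/16; mL+mR=15/16 → advance +1; mR−mL=55/16 → turn +1·90°
n=2: pose=(5,-1,S); sL=8/5, sR=40/9; mL=-4/5, mR=-28/45; mL+mR=-64/45 → advance -1; mR−mL=8/45 → turn +1·90°
n=3: pose=(5,0,E); sL=20/53, sR=4/5; mL=-10/53, mR=-6/265; mL+mR=-56/265 → advance -1; mR−mL=44/265 → turn +1·90°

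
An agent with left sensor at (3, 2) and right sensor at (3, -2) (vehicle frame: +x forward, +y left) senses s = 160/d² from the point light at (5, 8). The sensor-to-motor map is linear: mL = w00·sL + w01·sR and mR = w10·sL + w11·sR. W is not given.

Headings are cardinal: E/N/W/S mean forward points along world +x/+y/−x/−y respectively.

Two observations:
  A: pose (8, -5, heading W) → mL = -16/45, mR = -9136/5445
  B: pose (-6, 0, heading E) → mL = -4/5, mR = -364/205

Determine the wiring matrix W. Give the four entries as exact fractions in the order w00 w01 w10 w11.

obs A: pose=(8,-5,W) → sL=32/45, sR=160/121, mL=-16/45, mR=-9136/5445
obs B: pose=(-6,0,E) → sL=8/5, sR=40/41, mL=-4/5, mR=-364/205
sensor matrix S = [[32/45, 160/121], [8/5, 40/41]]; det S = -63488/44649
solve [mL_A; mL_B] = S·[w00; w01] and [mR_A; mR_B] = S·[w10; w11]:
  w00 = -1/2, w01 = 0, w10 = -1/2, w11 = -1

-1/2 0 -1/2 -1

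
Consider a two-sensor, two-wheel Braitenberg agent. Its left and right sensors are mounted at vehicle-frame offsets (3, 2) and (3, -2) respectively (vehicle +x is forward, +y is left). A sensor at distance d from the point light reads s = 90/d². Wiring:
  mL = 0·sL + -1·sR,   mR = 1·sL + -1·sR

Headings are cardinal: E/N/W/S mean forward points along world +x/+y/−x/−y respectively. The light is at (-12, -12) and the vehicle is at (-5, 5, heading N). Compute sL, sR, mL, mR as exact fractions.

18/85 90/481 -90/481 1008/40885

left sensor world pos  = (-7, 8); dL² = 425
right sensor world pos = (-3, 8); dR² = 481
sL = 90/425 = 18/85
sR = 90/481 = 90/481
mL = 0·sL + -1·sR = -90/481
mR = 1·sL + -1·sR = 1008/40885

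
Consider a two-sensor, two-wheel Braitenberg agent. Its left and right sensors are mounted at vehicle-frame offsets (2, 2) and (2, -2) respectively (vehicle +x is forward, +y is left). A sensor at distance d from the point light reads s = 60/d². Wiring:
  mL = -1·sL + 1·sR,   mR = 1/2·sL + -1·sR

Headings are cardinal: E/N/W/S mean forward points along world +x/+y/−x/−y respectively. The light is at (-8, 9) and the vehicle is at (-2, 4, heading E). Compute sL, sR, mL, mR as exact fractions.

left sensor world pos  = (0, 6); dL² = 73
right sensor world pos = (0, 2); dR² = 113
sL = 60/73 = 60/73
sR = 60/113 = 60/113
mL = -1·sL + 1·sR = -2400/8249
mR = 1/2·sL + -1·sR = -990/8249

60/73 60/113 -2400/8249 -990/8249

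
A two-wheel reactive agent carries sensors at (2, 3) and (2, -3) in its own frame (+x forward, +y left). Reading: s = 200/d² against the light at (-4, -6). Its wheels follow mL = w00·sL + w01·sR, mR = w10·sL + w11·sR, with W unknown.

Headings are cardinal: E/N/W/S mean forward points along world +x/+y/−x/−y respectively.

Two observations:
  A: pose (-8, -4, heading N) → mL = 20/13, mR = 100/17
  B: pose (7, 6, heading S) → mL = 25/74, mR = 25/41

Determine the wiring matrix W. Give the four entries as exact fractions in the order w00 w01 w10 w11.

1/2 0 0 1/2

obs A: pose=(-8,-4,N) → sL=40/13, sR=200/17, mL=20/13, mR=100/17
obs B: pose=(7,6,S) → sL=25/37, sR=50/41, mL=25/74, mR=25/41
sensor matrix S = [[40/13, 200/17], [25/37, 50/41]]; det S = -1407000/335257
solve [mL_A; mL_B] = S·[w00; w01] and [mR_A; mR_B] = S·[w10; w11]:
  w00 = 1/2, w01 = 0, w10 = 0, w11 = 1/2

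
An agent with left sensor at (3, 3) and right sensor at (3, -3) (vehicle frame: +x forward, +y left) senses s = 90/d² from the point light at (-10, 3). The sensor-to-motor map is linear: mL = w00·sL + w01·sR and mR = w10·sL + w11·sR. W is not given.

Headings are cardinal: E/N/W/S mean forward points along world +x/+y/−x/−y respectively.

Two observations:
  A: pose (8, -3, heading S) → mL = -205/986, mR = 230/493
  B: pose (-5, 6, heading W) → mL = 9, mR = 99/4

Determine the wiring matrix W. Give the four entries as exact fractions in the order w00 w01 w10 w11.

obs A: pose=(8,-3,S) → sL=5/29, sR=5/17, mL=-205/986, mR=230/493
obs B: pose=(-5,6,W) → sL=45/2, sR=9/4, mL=9, mR=99/4
sensor matrix S = [[5/29, 5/17], [45/2, 9/4]]; det S = -12285/1972
solve [mL_A; mL_B] = S·[w00; w01] and [mR_A; mR_B] = S·[w10; w11]:
  w00 = 1/2, w01 = -1, w10 = 1, w11 = 1

1/2 -1 1 1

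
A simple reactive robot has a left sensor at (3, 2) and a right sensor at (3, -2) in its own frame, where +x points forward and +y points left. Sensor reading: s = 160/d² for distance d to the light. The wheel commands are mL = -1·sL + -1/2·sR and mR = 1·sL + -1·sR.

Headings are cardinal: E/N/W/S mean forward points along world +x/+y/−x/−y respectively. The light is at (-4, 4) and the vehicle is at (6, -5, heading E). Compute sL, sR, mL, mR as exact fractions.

80/109 16/29 -3192/3161 576/3161

left sensor world pos  = (9, -3); dL² = 218
right sensor world pos = (9, -7); dR² = 290
sL = 160/218 = 80/109
sR = 160/290 = 16/29
mL = -1·sL + -1/2·sR = -3192/3161
mR = 1·sL + -1·sR = 576/3161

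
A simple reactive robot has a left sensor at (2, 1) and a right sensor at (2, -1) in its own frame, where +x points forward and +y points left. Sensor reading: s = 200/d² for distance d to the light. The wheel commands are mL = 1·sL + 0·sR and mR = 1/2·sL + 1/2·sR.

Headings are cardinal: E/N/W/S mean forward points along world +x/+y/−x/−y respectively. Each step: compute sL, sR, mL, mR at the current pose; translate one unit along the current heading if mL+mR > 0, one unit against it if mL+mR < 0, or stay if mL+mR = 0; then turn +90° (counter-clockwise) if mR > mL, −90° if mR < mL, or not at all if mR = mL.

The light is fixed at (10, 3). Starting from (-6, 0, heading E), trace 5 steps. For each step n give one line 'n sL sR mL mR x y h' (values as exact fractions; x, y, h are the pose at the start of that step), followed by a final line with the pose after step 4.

0 1 50/53 1 103/106 -6 0 E
1 200/221 200/281 200/221 50200/62101 -5 0 S
2 100/157 100/149 100/157 15300/23393 -5 -1 W
3 200/261 8/13 200/261 2344/3393 -6 -1 S
4 5/9 10/17 5/9 175/306 -6 -2 W
final -7 -2 S

n=0: pose=(-6,0,E); sL=1, sR=50/53; mL=1, mR=103/106; mL+mR=209/106 → advance +1; mR−mL=-3/106 → turn -1·90°
n=1: pose=(-5,0,S); sL=200/221, sR=200/281; mL=200/221, mR=50200/62101; mL+mR=106400/62101 → advance +1; mR−mL=-6000/62101 → turn -1·90°
n=2: pose=(-5,-1,W); sL=100/157, sR=100/149; mL=100/157, mR=15300/23393; mL+mR=30200/23393 → advance +1; mR−mL=400/23393 → turn +1·90°
n=3: pose=(-6,-1,S); sL=200/261, sR=8/13; mL=200/261, mR=2344/3393; mL+mR=1648/1131 → advance +1; mR−mL=-256/3393 → turn -1·90°
n=4: pose=(-6,-2,W); sL=5/9, sR=10/17; mL=5/9, mR=175/306; mL+mR=115/102 → advance +1; mR−mL=5/306 → turn +1·90°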